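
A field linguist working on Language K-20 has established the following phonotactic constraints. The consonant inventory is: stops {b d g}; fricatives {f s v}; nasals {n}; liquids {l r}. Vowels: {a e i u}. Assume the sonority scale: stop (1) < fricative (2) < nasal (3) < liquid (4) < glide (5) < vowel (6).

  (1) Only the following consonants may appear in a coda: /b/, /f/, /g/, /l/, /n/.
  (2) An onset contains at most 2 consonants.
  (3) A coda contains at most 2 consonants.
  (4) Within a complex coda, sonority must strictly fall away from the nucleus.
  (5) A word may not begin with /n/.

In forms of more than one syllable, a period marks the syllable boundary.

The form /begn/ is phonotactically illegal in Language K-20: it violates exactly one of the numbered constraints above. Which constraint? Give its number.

/begn/: syllable 1 coda /gn/: /g/ (stop, 1) → /n/ (nasal, 3) does not fall.
This is a violation of constraint 4: "Within a complex coda, sonority must strictly fall away from the nucleus."
The remaining constraints (1, 2, 3, 5) are satisfied.

4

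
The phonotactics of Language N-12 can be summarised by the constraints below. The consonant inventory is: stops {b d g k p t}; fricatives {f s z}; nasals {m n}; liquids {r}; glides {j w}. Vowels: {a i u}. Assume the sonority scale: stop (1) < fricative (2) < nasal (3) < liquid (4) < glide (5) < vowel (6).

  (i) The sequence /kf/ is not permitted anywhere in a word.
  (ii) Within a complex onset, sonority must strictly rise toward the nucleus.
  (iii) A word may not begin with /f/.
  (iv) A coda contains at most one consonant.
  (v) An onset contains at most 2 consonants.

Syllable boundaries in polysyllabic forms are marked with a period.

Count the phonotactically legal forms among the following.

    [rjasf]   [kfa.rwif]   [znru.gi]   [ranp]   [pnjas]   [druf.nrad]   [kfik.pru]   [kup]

[rjasf] — violates constraint (iv): syllable 1 coda /sf/ has 2 consonants (> 1) → phonotactically illegal
[kfa.rwif] — violates constraint (i): contains banned sequence /kf/ → phonotactically illegal
[znru.gi] — violates constraint (v): syllable 1 onset /znr/ has 3 consonants (> 2) → phonotactically illegal
[ranp] — violates constraint (iv): syllable 1 coda /np/ has 2 consonants (> 1) → phonotactically illegal
[pnjas] — violates constraint (v): syllable 1 onset /pnj/ has 3 consonants (> 2) → phonotactically illegal
[druf.nrad] — σ1 onset /dr/ (1→4 rises), coda /f/ ok; σ2 onset /nr/ (3→4 rises), coda /d/ ok → phonotactically legal
[kfik.pru] — violates constraint (i): contains banned sequence /kf/ → phonotactically illegal
[kup] — σ1 onset /k/, coda /p/ ok → phonotactically legal
Phonotactically legal: [druf.nrad], [kup] → 2.

2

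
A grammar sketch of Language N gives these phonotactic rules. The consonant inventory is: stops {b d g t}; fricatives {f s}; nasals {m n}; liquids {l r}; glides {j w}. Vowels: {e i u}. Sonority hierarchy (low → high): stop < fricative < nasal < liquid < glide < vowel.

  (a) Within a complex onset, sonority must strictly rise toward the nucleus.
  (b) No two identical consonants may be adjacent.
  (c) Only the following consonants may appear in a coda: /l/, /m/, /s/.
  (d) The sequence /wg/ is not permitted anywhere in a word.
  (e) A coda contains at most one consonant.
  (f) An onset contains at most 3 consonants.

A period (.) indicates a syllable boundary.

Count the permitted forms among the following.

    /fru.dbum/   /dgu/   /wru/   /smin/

/fru.dbum/ — violates constraint (a): syllable 2 onset /db/: /d/ (stop, 1) → /b/ (stop, 1) does not rise → not permitted
/dgu/ — violates constraint (a): syllable 1 onset /dg/: /d/ (stop, 1) → /g/ (stop, 1) does not rise → not permitted
/wru/ — violates constraint (a): syllable 1 onset /wr/: /w/ (glide, 5) → /r/ (liquid, 4) does not rise → not permitted
/smin/ — violates constraint (c): syllable 1 coda contains /n/, which is not a licensed coda consonant → not permitted
No form is permitted → 0.

0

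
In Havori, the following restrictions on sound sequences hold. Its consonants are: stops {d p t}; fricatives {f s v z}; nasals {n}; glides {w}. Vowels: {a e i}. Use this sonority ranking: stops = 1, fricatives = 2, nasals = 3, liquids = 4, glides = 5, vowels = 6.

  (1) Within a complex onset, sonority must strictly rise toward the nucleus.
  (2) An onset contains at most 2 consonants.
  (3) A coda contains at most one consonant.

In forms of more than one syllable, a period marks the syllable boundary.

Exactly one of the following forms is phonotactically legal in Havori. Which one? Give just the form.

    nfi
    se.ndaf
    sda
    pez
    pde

pez

nfi — violates constraint 1: syllable 1 onset /nf/: /n/ (nasal, 3) → /f/ (fricative, 2) does not rise → phonotactically illegal
se.ndaf — violates constraint 1: syllable 2 onset /nd/: /n/ (nasal, 3) → /d/ (stop, 1) does not rise → phonotactically illegal
sda — violates constraint 1: syllable 1 onset /sd/: /s/ (fricative, 2) → /d/ (stop, 1) does not rise → phonotactically illegal
pez — σ1 onset /p/, coda /z/ ok → phonotactically legal
pde — violates constraint 1: syllable 1 onset /pd/: /p/ (stop, 1) → /d/ (stop, 1) does not rise → phonotactically illegal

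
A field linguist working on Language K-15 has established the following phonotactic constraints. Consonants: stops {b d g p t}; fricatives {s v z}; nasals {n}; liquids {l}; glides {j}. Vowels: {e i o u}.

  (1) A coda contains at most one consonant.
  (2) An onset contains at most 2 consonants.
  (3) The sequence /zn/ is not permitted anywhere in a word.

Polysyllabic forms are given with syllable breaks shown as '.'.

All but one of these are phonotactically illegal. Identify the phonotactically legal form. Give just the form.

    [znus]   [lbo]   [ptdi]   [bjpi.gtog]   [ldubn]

[znus] — violates constraint 3: contains banned sequence /zn/ → phonotactically illegal
[lbo] — σ1 onset /lb/ (2C), coda /∅/ ok → phonotactically legal
[ptdi] — violates constraint 2: syllable 1 onset /ptd/ has 3 consonants (> 2) → phonotactically illegal
[bjpi.gtog] — violates constraint 2: syllable 1 onset /bjp/ has 3 consonants (> 2) → phonotactically illegal
[ldubn] — violates constraint 1: syllable 1 coda /bn/ has 2 consonants (> 1) → phonotactically illegal

[lbo]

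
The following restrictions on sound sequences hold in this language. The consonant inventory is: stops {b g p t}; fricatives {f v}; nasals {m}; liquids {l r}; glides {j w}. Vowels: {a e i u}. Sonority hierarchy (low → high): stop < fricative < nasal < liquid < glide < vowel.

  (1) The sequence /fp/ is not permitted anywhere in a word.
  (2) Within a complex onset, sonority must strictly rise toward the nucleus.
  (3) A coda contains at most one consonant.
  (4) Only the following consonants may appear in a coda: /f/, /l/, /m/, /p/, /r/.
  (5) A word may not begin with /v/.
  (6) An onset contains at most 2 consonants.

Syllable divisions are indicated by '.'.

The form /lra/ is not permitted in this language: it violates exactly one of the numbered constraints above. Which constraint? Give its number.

2

/lra/: syllable 1 onset /lr/: /l/ (liquid, 4) → /r/ (liquid, 4) does not rise.
This is a violation of constraint 2: "Within a complex onset, sonority must strictly rise toward the nucleus."
The remaining constraints (1, 3, 4, 5, 6) are satisfied.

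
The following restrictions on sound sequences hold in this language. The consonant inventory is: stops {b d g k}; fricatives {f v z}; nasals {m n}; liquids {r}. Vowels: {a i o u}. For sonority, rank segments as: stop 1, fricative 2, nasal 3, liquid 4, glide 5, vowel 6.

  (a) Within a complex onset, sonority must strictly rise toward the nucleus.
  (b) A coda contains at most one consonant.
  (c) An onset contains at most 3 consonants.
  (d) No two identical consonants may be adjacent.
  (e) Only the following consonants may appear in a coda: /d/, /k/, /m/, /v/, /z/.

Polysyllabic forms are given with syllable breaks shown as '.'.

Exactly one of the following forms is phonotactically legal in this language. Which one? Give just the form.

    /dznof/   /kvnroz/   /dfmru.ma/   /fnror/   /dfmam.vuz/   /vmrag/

/dznof/ — violates constraint (e): syllable 1 coda contains /f/, which is not a licensed coda consonant → phonotactically illegal
/kvnroz/ — violates constraint (c): syllable 1 onset /kvnr/ has 4 consonants (> 3) → phonotactically illegal
/dfmru.ma/ — violates constraint (c): syllable 1 onset /dfmr/ has 4 consonants (> 3) → phonotactically illegal
/fnror/ — violates constraint (e): syllable 1 coda contains /r/, which is not a licensed coda consonant → phonotactically illegal
/dfmam.vuz/ — σ1 onset /dfm/ (1→2→3 rises), coda /m/ ok; σ2 onset /v/, coda /z/ ok → phonotactically legal
/vmrag/ — violates constraint (e): syllable 1 coda contains /g/, which is not a licensed coda consonant → phonotactically illegal

/dfmam.vuz/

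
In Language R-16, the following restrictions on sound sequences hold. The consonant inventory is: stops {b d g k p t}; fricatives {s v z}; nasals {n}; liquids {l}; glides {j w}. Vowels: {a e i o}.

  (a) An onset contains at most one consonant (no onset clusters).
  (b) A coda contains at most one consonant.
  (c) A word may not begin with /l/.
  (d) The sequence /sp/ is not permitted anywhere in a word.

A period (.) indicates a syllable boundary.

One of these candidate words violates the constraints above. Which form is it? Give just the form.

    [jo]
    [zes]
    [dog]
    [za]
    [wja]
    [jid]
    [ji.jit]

[jo] — σ1 onset /j/, coda /∅/ ok → licit
[zes] — σ1 onset /z/, coda /s/ ok → licit
[dog] — σ1 onset /d/, coda /g/ ok → licit
[za] — σ1 onset /z/, coda /∅/ ok → licit
[wja] — violates constraint (a): syllable 1 onset /wj/ has 2 consonants (> 1) → illicit
[jid] — σ1 onset /j/, coda /d/ ok → licit
[ji.jit] — σ1 onset /j/, coda /∅/ ok; σ2 onset /j/, coda /t/ ok → licit

[wja]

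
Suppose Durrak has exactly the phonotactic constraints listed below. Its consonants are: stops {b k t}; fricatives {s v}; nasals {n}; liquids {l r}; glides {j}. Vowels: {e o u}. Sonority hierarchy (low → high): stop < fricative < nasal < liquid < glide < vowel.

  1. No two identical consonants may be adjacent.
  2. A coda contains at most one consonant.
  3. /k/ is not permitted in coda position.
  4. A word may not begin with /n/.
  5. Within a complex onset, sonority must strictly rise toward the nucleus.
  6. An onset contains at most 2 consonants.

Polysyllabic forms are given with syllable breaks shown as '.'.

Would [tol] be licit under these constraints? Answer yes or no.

yes

[tol] — σ1 onset /t/, coda /l/ ok → licit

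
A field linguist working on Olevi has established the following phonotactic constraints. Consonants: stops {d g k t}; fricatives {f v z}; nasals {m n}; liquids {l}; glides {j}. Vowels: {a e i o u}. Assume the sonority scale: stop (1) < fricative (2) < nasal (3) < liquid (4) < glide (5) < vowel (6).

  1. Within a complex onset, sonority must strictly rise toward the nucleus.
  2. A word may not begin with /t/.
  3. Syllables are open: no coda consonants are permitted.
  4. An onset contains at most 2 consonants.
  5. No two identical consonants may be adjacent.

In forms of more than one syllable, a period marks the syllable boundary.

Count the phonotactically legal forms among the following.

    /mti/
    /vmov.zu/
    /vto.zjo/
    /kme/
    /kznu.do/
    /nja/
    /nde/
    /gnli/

2

/mti/ — violates constraint 1: syllable 1 onset /mt/: /m/ (nasal, 3) → /t/ (stop, 1) does not rise → phonotactically illegal
/vmov.zu/ — violates constraint 3: syllable 1 coda /v/ has 1 consonant (> 0) → phonotactically illegal
/vto.zjo/ — violates constraint 1: syllable 1 onset /vt/: /v/ (fricative, 2) → /t/ (stop, 1) does not rise → phonotactically illegal
/kme/ — σ1 onset /km/ (1→3 rises), coda /∅/ ok → phonotactically legal
/kznu.do/ — violates constraint 4: syllable 1 onset /kzn/ has 3 consonants (> 2) → phonotactically illegal
/nja/ — σ1 onset /nj/ (3→5 rises), coda /∅/ ok → phonotactically legal
/nde/ — violates constraint 1: syllable 1 onset /nd/: /n/ (nasal, 3) → /d/ (stop, 1) does not rise → phonotactically illegal
/gnli/ — violates constraint 4: syllable 1 onset /gnl/ has 3 consonants (> 2) → phonotactically illegal
Phonotactically legal: /kme/, /nja/ → 2.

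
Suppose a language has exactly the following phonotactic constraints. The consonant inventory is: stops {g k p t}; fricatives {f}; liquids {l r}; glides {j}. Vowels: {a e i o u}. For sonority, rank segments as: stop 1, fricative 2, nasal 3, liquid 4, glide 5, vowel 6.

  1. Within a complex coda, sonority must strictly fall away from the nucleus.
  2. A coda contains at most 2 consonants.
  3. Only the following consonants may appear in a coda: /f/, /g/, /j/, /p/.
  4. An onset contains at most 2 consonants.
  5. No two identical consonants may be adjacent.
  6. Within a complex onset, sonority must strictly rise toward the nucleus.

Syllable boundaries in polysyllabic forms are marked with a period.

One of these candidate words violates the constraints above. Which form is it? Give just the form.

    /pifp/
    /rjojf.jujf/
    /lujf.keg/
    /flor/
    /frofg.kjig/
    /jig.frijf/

/pifp/ — σ1 onset /p/, coda /fp/ (2→1 falls) ok → phonotactically legal
/rjojf.jujf/ — σ1 onset /rj/ (4→5 rises), coda /jf/ (5→2 falls) ok; σ2 onset /j/, coda /jf/ (5→2 falls) ok → phonotactically legal
/lujf.keg/ — σ1 onset /l/, coda /jf/ (5→2 falls) ok; σ2 onset /k/, coda /g/ ok → phonotactically legal
/flor/ — violates constraint 3: syllable 1 coda contains /r/, which is not a licensed coda consonant → phonotactically illegal
/frofg.kjig/ — σ1 onset /fr/ (2→4 rises), coda /fg/ (2→1 falls) ok; σ2 onset /kj/ (1→5 rises), coda /g/ ok → phonotactically legal
/jig.frijf/ — σ1 onset /j/, coda /g/ ok; σ2 onset /fr/ (2→4 rises), coda /jf/ (5→2 falls) ok → phonotactically legal

/flor/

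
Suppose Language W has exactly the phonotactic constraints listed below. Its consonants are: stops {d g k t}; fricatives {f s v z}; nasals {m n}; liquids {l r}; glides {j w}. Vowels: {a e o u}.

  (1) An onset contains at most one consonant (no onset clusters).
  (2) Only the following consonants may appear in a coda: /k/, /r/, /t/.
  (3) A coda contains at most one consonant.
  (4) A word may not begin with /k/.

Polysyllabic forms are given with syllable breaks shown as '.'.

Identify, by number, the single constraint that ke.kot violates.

ke.kot: word begins with /k/.
This is a violation of constraint 4: "A word may not begin with /k/."
The remaining constraints (1, 2, 3) are satisfied.

4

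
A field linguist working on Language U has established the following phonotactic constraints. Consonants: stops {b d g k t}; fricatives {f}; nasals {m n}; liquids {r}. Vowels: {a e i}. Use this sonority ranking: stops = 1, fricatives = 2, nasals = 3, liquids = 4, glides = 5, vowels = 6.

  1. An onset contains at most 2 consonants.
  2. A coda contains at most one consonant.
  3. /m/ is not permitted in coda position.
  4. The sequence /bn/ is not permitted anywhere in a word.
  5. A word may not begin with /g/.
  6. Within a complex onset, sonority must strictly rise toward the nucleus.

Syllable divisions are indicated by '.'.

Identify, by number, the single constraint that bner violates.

4

bner: contains banned sequence /bn/.
This is a violation of constraint 4: "The sequence /bn/ is not permitted anywhere in a word."
The remaining constraints (1, 2, 3, 5, 6) are satisfied.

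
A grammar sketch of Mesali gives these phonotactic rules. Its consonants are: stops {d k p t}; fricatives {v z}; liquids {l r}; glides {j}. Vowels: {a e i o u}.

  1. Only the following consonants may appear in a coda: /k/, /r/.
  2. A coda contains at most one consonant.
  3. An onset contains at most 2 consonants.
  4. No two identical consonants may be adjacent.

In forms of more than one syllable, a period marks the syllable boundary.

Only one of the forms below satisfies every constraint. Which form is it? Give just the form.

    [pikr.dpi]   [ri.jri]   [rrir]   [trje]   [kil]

[ri.jri]

[pikr.dpi] — violates constraint 2: syllable 1 coda /kr/ has 2 consonants (> 1) → phonotactically illegal
[ri.jri] — σ1 onset /r/, coda /∅/ ok; σ2 onset /jr/ (2C), coda /∅/ ok → phonotactically legal
[rrir] — violates constraint 4: adjacent identical consonants /rr/ → phonotactically illegal
[trje] — violates constraint 3: syllable 1 onset /trj/ has 3 consonants (> 2) → phonotactically illegal
[kil] — violates constraint 1: syllable 1 coda contains /l/, which is not a licensed coda consonant → phonotactically illegal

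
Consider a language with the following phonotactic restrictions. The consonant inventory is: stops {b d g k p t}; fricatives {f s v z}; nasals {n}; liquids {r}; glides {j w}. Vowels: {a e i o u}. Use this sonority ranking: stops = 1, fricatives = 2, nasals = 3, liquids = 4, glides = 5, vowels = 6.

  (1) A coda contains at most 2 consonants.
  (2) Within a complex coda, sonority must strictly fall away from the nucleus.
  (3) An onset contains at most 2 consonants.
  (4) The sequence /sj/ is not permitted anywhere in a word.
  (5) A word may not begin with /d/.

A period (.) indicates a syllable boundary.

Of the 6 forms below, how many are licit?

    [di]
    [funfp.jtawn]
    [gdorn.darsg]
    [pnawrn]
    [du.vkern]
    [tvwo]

0

[di] — violates constraint 5: word begins with /d/ → illicit
[funfp.jtawn] — violates constraint 1: syllable 1 coda /nfp/ has 3 consonants (> 2) → illicit
[gdorn.darsg] — violates constraint 1: syllable 2 coda /rsg/ has 3 consonants (> 2) → illicit
[pnawrn] — violates constraint 1: syllable 1 coda /wrn/ has 3 consonants (> 2) → illicit
[du.vkern] — violates constraint 5: word begins with /d/ → illicit
[tvwo] — violates constraint 3: syllable 1 onset /tvw/ has 3 consonants (> 2) → illicit
No form is licit → 0.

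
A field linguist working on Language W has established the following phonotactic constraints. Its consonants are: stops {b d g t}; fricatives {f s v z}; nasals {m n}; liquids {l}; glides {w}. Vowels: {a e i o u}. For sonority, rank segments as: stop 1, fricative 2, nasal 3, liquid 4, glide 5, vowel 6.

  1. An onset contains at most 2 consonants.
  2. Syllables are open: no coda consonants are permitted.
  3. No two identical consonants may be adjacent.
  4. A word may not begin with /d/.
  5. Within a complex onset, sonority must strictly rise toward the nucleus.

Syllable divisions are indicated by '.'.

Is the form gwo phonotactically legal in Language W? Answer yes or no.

yes

gwo — σ1 onset /gw/ (1→5 rises), coda /∅/ ok → phonotactically legal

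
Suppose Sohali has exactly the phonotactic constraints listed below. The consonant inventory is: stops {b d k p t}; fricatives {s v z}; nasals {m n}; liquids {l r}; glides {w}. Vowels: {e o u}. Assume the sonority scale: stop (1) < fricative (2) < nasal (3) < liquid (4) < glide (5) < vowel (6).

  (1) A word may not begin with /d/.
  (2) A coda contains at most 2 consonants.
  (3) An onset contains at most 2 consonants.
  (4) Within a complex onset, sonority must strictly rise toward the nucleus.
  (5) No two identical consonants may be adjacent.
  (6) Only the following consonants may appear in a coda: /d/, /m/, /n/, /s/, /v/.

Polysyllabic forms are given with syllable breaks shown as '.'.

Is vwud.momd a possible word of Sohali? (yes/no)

yes

vwud.momd — σ1 onset /vw/ (2→5 rises), coda /d/ ok; σ2 onset /m/, coda /md/ (2C) ok → permitted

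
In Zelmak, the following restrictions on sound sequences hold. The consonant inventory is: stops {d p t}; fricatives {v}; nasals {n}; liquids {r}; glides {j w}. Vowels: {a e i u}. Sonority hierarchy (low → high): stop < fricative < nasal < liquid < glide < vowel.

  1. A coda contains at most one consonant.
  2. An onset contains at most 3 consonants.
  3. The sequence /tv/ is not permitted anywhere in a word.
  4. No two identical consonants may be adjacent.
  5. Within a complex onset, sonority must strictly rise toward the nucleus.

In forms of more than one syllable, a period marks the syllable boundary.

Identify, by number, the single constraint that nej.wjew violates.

nej.wjew: syllable 2 onset /wj/: /w/ (glide, 5) → /j/ (glide, 5) does not rise.
This is a violation of constraint 5: "Within a complex onset, sonority must strictly rise toward the nucleus."
The remaining constraints (1, 2, 3, 4) are satisfied.

5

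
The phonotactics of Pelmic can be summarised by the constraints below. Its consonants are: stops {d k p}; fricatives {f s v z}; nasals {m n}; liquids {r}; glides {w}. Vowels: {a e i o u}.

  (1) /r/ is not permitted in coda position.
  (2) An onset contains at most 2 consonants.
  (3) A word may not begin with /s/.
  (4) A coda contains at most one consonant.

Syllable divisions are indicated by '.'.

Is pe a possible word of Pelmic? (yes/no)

pe — σ1 onset /p/, coda /∅/ ok → phonotactically legal

yes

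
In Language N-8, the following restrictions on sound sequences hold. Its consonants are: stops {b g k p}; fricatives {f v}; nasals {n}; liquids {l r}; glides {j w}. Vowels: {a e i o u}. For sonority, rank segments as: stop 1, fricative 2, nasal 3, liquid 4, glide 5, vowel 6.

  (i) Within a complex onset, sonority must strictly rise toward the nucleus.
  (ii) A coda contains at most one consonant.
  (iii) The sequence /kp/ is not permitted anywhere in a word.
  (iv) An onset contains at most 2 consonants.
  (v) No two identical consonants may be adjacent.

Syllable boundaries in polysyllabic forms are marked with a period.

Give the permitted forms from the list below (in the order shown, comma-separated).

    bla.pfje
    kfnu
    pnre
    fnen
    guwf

bla.pfje — violates constraint (iv): syllable 2 onset /pfj/ has 3 consonants (> 2) → not permitted
kfnu — violates constraint (iv): syllable 1 onset /kfn/ has 3 consonants (> 2) → not permitted
pnre — violates constraint (iv): syllable 1 onset /pnr/ has 3 consonants (> 2) → not permitted
fnen — σ1 onset /fn/ (2→3 rises), coda /n/ ok → permitted
guwf — violates constraint (ii): syllable 1 coda /wf/ has 2 consonants (> 1) → not permitted

fnen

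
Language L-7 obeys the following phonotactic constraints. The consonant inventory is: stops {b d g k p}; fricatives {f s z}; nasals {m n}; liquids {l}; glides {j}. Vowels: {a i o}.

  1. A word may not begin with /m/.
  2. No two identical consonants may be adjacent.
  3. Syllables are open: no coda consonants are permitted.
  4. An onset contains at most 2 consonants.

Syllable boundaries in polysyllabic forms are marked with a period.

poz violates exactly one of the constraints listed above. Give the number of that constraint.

poz: syllable 1 coda /z/ has 1 consonant (> 0).
This is a violation of constraint 3: "Syllables are open: no coda consonants are permitted."
The remaining constraints (1, 2, 4) are satisfied.

3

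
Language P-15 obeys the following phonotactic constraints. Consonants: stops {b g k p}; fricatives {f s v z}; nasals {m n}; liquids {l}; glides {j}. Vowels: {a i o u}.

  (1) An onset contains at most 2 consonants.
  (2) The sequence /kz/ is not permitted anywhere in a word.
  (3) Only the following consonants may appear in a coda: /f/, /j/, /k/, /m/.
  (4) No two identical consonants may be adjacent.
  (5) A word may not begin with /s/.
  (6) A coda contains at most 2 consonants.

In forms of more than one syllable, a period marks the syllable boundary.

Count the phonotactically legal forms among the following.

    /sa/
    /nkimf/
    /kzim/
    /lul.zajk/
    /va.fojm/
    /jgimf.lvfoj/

/sa/ — violates constraint 5: word begins with /s/ → phonotactically illegal
/nkimf/ — σ1 onset /nk/ (2C), coda /mf/ (2C) ok → phonotactically legal
/kzim/ — violates constraint 2: contains banned sequence /kz/ → phonotactically illegal
/lul.zajk/ — violates constraint 3: syllable 1 coda contains /l/, which is not a licensed coda consonant → phonotactically illegal
/va.fojm/ — σ1 onset /v/, coda /∅/ ok; σ2 onset /f/, coda /jm/ (2C) ok → phonotactically legal
/jgimf.lvfoj/ — violates constraint 1: syllable 2 onset /lvf/ has 3 consonants (> 2) → phonotactically illegal
Phonotactically legal: /nkimf/, /va.fojm/ → 2.

2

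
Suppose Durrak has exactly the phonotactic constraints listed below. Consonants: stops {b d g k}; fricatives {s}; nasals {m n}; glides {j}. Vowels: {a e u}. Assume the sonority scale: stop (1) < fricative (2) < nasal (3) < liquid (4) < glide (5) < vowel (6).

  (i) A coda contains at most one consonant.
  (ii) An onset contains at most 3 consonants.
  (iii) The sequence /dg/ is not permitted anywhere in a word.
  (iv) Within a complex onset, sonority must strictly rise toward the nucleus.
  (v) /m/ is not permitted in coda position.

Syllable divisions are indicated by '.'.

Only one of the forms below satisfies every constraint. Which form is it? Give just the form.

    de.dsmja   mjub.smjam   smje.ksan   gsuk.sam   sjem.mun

smje.ksan

de.dsmja — violates constraint (ii): syllable 2 onset /dsmj/ has 4 consonants (> 3) → phonotactically illegal
mjub.smjam — violates constraint (v): syllable 2 coda contains /m/ → phonotactically illegal
smje.ksan — σ1 onset /smj/ (2→3→5 rises), coda /∅/ ok; σ2 onset /ks/ (1→2 rises), coda /n/ ok → phonotactically legal
gsuk.sam — violates constraint (v): syllable 2 coda contains /m/ → phonotactically illegal
sjem.mun — violates constraint (v): syllable 1 coda contains /m/ → phonotactically illegal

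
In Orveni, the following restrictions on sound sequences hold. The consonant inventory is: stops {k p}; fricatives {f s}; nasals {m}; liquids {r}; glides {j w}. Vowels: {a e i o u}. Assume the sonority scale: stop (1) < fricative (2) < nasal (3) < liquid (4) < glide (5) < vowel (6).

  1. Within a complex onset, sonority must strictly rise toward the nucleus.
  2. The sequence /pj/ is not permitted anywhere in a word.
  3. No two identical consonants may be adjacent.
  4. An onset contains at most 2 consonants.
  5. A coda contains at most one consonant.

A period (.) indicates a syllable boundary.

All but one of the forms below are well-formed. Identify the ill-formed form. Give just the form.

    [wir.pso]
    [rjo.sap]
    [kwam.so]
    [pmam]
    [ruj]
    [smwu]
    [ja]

[wir.pso] — σ1 onset /w/, coda /r/ ok; σ2 onset /ps/ (1→2 rises), coda /∅/ ok → well-formed
[rjo.sap] — σ1 onset /rj/ (4→5 rises), coda /∅/ ok; σ2 onset /s/, coda /p/ ok → well-formed
[kwam.so] — σ1 onset /kw/ (1→5 rises), coda /m/ ok; σ2 onset /s/, coda /∅/ ok → well-formed
[pmam] — σ1 onset /pm/ (1→3 rises), coda /m/ ok → well-formed
[ruj] — σ1 onset /r/, coda /j/ ok → well-formed
[smwu] — violates constraint 4: syllable 1 onset /smw/ has 3 consonants (> 2) → ill-formed
[ja] — σ1 onset /j/, coda /∅/ ok → well-formed

[smwu]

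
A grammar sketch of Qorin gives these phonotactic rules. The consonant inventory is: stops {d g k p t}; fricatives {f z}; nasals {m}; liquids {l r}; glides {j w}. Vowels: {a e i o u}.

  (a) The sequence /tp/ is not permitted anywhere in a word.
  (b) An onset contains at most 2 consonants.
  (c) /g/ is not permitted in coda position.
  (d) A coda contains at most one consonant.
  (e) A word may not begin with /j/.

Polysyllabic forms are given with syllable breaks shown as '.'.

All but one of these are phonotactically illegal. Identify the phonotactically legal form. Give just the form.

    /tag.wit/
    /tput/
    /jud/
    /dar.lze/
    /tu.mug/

/tag.wit/ — violates constraint (c): syllable 1 coda contains /g/ → phonotactically illegal
/tput/ — violates constraint (a): contains banned sequence /tp/ → phonotactically illegal
/jud/ — violates constraint (e): word begins with /j/ → phonotactically illegal
/dar.lze/ — σ1 onset /d/, coda /r/ ok; σ2 onset /lz/ (2C), coda /∅/ ok → phonotactically legal
/tu.mug/ — violates constraint (c): syllable 2 coda contains /g/ → phonotactically illegal

/dar.lze/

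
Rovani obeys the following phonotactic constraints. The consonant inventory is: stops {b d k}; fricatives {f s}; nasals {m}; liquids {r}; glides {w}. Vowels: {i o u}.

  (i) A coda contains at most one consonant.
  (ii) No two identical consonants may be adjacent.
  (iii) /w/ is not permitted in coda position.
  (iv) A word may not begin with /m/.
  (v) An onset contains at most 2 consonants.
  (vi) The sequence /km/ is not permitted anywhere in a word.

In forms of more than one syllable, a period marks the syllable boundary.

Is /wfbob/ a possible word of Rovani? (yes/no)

no

/wfbob/ — violates constraint (v): syllable 1 onset /wfb/ has 3 consonants (> 2) → illicit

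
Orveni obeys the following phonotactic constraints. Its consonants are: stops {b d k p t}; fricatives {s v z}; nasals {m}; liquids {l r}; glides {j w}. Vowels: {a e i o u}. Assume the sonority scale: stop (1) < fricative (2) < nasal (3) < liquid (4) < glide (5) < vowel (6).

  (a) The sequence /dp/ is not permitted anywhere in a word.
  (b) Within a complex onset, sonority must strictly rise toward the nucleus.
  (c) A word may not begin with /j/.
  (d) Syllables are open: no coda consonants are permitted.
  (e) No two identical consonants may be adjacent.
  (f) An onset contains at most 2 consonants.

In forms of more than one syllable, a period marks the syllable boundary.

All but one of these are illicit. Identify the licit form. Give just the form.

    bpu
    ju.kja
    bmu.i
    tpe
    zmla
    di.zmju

bpu — violates constraint (b): syllable 1 onset /bp/: /b/ (stop, 1) → /p/ (stop, 1) does not rise → illicit
ju.kja — violates constraint (c): word begins with /j/ → illicit
bmu.i — σ1 onset /bm/ (1→3 rises), coda /∅/ ok; σ2 onset /∅/, coda /∅/ ok → licit
tpe — violates constraint (b): syllable 1 onset /tp/: /t/ (stop, 1) → /p/ (stop, 1) does not rise → illicit
zmla — violates constraint (f): syllable 1 onset /zml/ has 3 consonants (> 2) → illicit
di.zmju — violates constraint (f): syllable 2 onset /zmj/ has 3 consonants (> 2) → illicit

bmu.i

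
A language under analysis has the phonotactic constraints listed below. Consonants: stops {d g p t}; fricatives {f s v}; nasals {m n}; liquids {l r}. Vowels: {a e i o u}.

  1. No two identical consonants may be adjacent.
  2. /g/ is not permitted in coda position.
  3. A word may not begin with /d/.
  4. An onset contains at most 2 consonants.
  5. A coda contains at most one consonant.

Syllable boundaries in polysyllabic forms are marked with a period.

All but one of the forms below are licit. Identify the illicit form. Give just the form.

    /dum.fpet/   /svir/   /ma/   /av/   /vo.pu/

/dum.fpet/

/dum.fpet/ — violates constraint 3: word begins with /d/ → illicit
/svir/ — σ1 onset /sv/ (2C), coda /r/ ok → licit
/ma/ — σ1 onset /m/, coda /∅/ ok → licit
/av/ — σ1 onset /∅/, coda /v/ ok → licit
/vo.pu/ — σ1 onset /v/, coda /∅/ ok; σ2 onset /p/, coda /∅/ ok → licit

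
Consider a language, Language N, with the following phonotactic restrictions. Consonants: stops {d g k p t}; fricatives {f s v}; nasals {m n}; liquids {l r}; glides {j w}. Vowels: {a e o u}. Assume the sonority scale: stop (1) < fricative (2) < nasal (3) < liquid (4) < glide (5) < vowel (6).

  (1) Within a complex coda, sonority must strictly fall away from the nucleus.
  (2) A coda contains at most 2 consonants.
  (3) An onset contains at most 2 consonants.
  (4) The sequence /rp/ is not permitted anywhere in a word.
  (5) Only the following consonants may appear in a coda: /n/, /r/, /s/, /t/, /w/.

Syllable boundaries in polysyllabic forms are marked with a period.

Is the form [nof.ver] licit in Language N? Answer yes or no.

[nof.ver] — violates constraint 5: syllable 1 coda contains /f/, which is not a licensed coda consonant → illicit

no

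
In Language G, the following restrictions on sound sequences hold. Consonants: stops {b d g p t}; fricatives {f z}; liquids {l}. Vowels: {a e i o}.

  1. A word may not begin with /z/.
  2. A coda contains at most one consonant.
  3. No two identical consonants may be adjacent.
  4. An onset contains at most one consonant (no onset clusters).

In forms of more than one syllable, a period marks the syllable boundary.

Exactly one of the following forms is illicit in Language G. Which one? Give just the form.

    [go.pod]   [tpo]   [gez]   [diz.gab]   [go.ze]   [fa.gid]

[go.pod] — σ1 onset /g/, coda /∅/ ok; σ2 onset /p/, coda /d/ ok → licit
[tpo] — violates constraint 4: syllable 1 onset /tp/ has 2 consonants (> 1) → illicit
[gez] — σ1 onset /g/, coda /z/ ok → licit
[diz.gab] — σ1 onset /d/, coda /z/ ok; σ2 onset /g/, coda /b/ ok → licit
[go.ze] — σ1 onset /g/, coda /∅/ ok; σ2 onset /z/, coda /∅/ ok → licit
[fa.gid] — σ1 onset /f/, coda /∅/ ok; σ2 onset /g/, coda /d/ ok → licit

[tpo]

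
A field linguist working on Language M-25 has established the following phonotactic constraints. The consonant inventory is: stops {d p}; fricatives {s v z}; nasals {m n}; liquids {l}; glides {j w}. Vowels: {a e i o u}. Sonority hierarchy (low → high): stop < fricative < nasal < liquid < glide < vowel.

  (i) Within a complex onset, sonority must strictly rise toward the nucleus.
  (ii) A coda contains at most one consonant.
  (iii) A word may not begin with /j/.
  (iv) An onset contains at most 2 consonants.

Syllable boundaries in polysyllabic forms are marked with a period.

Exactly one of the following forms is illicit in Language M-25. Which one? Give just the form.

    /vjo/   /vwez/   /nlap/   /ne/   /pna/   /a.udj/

/a.udj/

/vjo/ — σ1 onset /vj/ (2→5 rises), coda /∅/ ok → licit
/vwez/ — σ1 onset /vw/ (2→5 rises), coda /z/ ok → licit
/nlap/ — σ1 onset /nl/ (3→4 rises), coda /p/ ok → licit
/ne/ — σ1 onset /n/, coda /∅/ ok → licit
/pna/ — σ1 onset /pn/ (1→3 rises), coda /∅/ ok → licit
/a.udj/ — violates constraint (ii): syllable 2 coda /dj/ has 2 consonants (> 1) → illicit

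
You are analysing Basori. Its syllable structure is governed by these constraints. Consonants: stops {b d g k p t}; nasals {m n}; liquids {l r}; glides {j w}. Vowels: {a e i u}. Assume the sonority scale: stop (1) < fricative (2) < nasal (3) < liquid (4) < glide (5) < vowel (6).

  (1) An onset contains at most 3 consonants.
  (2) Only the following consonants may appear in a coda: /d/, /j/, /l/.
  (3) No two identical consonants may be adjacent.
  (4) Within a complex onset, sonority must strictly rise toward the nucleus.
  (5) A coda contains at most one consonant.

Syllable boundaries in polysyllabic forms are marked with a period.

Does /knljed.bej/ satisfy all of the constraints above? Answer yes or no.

no

/knljed.bej/ — violates constraint 1: syllable 1 onset /knlj/ has 4 consonants (> 3) → not permitted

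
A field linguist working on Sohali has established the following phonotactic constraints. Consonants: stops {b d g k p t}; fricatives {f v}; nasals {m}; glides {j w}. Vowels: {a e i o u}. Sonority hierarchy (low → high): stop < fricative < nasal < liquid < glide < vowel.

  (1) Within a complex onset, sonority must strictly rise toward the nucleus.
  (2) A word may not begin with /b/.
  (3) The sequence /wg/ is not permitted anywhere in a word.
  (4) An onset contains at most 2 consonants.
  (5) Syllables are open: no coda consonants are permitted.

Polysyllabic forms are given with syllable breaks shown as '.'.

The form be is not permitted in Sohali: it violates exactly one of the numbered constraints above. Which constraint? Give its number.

be: word begins with /b/.
This is a violation of constraint 2: "A word may not begin with /b/."
The remaining constraints (1, 3, 4, 5) are satisfied.

2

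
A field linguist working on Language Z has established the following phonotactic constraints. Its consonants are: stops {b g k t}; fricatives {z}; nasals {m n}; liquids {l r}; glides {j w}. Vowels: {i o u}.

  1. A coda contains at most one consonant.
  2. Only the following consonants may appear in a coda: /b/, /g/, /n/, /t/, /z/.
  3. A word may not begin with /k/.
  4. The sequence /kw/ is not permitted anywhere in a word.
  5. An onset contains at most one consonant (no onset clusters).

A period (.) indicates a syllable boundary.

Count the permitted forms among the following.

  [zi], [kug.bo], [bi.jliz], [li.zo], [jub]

3

[zi] — σ1 onset /z/, coda /∅/ ok → permitted
[kug.bo] — violates constraint 3: word begins with /k/ → not permitted
[bi.jliz] — violates constraint 5: syllable 2 onset /jl/ has 2 consonants (> 1) → not permitted
[li.zo] — σ1 onset /l/, coda /∅/ ok; σ2 onset /z/, coda /∅/ ok → permitted
[jub] — σ1 onset /j/, coda /b/ ok → permitted
Permitted: [zi], [li.zo], [jub] → 3.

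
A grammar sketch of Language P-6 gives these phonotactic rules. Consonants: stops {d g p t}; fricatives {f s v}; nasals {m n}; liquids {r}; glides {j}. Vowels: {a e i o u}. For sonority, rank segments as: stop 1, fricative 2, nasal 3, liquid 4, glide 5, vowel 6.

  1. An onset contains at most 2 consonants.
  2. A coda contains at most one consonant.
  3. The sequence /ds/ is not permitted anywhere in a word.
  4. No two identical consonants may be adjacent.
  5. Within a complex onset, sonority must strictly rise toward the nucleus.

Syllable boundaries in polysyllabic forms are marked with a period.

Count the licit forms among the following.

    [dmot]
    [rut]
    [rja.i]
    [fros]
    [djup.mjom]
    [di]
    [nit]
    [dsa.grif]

[dmot] — σ1 onset /dm/ (1→3 rises), coda /t/ ok → licit
[rut] — σ1 onset /r/, coda /t/ ok → licit
[rja.i] — σ1 onset /rj/ (4→5 rises), coda /∅/ ok; σ2 onset /∅/, coda /∅/ ok → licit
[fros] — σ1 onset /fr/ (2→4 rises), coda /s/ ok → licit
[djup.mjom] — σ1 onset /dj/ (1→5 rises), coda /p/ ok; σ2 onset /mj/ (3→5 rises), coda /m/ ok → licit
[di] — σ1 onset /d/, coda /∅/ ok → licit
[nit] — σ1 onset /n/, coda /t/ ok → licit
[dsa.grif] — violates constraint 3: contains banned sequence /ds/ → illicit
Licit: [dmot], [rut], [rja.i], [fros], [djup.mjom], [di], [nit] → 7.

7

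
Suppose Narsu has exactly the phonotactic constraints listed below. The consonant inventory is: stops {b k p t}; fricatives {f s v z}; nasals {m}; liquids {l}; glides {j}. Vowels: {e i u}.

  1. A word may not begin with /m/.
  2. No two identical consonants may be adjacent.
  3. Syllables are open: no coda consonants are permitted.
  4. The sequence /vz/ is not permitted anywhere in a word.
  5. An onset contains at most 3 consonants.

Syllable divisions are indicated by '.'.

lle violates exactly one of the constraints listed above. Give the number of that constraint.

2

lle: adjacent identical consonants /ll/.
This is a violation of constraint 2: "No two identical consonants may be adjacent."
The remaining constraints (1, 3, 4, 5) are satisfied.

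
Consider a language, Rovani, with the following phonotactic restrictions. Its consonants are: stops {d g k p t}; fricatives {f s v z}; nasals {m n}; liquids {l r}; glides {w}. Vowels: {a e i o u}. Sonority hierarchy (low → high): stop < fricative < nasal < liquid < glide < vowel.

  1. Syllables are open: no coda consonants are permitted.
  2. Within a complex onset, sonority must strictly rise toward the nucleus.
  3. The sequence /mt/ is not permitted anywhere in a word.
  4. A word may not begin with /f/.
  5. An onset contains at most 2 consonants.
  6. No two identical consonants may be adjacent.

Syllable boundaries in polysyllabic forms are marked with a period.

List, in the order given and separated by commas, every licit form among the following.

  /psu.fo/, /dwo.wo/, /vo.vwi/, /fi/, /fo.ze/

/psu.fo/ — σ1 onset /ps/ (1→2 rises), coda /∅/ ok; σ2 onset /f/, coda /∅/ ok → licit
/dwo.wo/ — σ1 onset /dw/ (1→5 rises), coda /∅/ ok; σ2 onset /w/, coda /∅/ ok → licit
/vo.vwi/ — σ1 onset /v/, coda /∅/ ok; σ2 onset /vw/ (2→5 rises), coda /∅/ ok → licit
/fi/ — violates constraint 4: word begins with /f/ → illicit
/fo.ze/ — violates constraint 4: word begins with /f/ → illicit

/psu.fo/, /dwo.wo/, /vo.vwi/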